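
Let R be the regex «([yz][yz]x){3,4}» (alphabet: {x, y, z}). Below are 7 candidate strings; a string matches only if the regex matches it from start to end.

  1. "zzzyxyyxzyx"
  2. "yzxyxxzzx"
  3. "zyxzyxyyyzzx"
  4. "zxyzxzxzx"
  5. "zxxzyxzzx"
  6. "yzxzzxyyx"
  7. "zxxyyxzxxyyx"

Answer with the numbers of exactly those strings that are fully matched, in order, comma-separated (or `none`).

1 → no match
2 → no match
3 → no match
4 → no match
5 → no match
6 → match
7 → no match

6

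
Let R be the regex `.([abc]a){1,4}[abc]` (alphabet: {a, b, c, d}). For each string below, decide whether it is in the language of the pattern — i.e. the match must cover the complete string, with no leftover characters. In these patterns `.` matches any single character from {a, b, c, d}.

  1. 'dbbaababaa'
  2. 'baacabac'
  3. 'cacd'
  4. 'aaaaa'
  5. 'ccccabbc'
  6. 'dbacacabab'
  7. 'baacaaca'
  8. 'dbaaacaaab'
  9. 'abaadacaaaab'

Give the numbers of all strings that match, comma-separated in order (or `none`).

2, 6, 8

1. 'dbbaababaa' → no match
2. 'baacabac' → match
3. 'cacd' → no match
4. 'aaaaa' → no match
5. 'ccccabbc' → no match
6. 'dbacacabab' → match
7. 'baacaaca' → no match
8. 'dbaaacaaab' → match
9. 'abaadacaaaab' → no match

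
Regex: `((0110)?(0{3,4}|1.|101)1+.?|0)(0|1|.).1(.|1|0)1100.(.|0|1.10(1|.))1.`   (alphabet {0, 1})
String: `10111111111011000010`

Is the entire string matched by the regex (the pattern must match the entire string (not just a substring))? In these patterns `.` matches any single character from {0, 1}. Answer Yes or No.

Yes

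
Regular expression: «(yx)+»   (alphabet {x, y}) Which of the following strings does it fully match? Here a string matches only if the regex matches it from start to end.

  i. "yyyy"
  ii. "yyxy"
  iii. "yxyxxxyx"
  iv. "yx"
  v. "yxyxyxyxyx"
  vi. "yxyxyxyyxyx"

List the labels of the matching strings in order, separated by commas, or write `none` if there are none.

i → no match — must start with "yx"
ii → no match — must start with "yx"
iii → no match
iv → match
v → match
vi → no match

iv, v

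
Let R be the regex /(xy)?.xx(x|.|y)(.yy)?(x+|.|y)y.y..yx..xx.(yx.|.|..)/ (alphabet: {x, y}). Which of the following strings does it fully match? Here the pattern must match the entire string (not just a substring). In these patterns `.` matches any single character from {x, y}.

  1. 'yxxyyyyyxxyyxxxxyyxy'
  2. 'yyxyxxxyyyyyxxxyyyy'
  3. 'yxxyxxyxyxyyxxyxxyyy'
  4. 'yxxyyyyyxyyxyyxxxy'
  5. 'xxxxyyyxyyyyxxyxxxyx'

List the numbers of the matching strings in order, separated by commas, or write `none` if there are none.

1 → no match
2 → no match
3 → match
4 → match
5 → no match

3, 4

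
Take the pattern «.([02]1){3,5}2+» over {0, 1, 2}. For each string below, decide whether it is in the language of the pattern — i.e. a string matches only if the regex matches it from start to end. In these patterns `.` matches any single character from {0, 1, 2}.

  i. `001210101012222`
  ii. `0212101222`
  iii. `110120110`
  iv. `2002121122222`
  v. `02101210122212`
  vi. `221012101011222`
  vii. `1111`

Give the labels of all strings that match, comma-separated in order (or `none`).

i, ii

i → match
ii → match
iii → no match — must end with `2`
iv → no match
v → no match
vi → no match
vii → no match — must end with `2`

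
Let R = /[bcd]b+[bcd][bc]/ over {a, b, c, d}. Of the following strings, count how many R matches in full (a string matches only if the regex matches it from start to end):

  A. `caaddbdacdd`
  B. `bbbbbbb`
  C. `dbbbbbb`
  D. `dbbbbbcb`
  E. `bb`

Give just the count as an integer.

A → no match
B → match
C → match
D → match
E → no match
Total matched: 3

3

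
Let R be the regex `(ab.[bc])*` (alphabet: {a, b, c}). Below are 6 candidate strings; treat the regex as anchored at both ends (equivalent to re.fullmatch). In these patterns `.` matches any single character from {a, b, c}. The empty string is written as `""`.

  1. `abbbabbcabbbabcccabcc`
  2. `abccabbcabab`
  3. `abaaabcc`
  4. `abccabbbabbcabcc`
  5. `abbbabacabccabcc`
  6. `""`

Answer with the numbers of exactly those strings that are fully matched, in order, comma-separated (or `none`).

1 → no match
2 → match
3 → no match
4 → match
5 → match
6 → match

2, 4, 5, 6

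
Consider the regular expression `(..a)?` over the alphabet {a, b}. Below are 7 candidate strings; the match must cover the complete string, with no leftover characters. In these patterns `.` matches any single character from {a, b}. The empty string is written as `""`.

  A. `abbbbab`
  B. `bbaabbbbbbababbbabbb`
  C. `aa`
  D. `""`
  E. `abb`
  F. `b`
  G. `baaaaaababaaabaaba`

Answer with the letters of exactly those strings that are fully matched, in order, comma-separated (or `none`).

D

A → no match
B → no match
C → no match
D → match
E → no match
F → no match
G → no match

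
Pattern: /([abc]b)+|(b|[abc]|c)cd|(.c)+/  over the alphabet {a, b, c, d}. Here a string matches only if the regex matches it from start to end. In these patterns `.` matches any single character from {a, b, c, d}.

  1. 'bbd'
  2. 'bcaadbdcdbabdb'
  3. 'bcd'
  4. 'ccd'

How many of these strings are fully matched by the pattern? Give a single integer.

1 → no match
2 → no match
3 → match
4 → match
Total matched: 2

2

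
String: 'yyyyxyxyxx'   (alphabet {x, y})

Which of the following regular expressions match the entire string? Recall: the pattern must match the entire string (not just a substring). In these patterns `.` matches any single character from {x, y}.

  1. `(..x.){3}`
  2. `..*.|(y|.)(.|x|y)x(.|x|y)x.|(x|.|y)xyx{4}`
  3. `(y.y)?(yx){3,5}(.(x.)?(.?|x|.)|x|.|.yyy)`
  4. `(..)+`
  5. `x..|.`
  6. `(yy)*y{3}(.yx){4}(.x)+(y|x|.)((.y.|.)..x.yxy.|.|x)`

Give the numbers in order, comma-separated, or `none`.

2, 3, 4

1 → no match
2 → match
3 → match
4 → match
5 → no match
6 → no match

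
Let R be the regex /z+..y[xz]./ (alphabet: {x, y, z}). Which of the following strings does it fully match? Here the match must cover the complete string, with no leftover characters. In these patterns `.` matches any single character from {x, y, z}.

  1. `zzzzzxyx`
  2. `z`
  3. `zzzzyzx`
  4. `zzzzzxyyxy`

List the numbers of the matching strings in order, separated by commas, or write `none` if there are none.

3, 4

1 → no match
2 → no match
3 → match
4 → match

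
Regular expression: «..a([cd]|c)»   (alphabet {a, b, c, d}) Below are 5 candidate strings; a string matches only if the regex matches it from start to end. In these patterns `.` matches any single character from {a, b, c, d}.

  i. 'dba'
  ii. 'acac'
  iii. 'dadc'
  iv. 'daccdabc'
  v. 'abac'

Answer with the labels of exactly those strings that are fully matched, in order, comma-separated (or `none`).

i → no match
ii → match
iii → no match
iv → no match
v → match

ii, v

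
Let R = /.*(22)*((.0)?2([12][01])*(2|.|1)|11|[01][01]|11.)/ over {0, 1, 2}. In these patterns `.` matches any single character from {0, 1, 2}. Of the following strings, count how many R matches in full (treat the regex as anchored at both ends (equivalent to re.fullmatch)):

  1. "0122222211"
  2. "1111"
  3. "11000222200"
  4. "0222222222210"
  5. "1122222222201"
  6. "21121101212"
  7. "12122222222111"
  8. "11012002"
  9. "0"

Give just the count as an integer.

6

1 → match
2 → match
3 → match
4 → match
5 → match
6 → no match
7 → match
8 → no match
9 → no match
Total matched: 6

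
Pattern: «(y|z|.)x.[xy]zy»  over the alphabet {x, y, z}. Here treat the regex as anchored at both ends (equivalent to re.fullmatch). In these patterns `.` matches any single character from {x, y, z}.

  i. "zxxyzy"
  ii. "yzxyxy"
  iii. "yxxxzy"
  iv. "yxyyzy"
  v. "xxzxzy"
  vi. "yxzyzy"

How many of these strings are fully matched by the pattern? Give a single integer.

i → match
ii → no match — must end with "zy"
iii → match
iv → match
v → match
vi → match
Total matched: 5

5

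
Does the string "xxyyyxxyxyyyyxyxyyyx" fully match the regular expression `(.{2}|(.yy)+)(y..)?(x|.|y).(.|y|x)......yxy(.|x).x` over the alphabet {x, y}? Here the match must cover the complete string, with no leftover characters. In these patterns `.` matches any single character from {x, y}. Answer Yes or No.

Yes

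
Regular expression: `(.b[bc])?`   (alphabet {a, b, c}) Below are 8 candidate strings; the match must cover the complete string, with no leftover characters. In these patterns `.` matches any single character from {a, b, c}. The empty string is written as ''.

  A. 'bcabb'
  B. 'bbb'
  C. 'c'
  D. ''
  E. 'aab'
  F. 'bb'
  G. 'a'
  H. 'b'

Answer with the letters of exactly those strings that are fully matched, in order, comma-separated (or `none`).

B, D

A → no match
B → match
C → no match
D → match
E → no match
F → no match
G → no match
H → no match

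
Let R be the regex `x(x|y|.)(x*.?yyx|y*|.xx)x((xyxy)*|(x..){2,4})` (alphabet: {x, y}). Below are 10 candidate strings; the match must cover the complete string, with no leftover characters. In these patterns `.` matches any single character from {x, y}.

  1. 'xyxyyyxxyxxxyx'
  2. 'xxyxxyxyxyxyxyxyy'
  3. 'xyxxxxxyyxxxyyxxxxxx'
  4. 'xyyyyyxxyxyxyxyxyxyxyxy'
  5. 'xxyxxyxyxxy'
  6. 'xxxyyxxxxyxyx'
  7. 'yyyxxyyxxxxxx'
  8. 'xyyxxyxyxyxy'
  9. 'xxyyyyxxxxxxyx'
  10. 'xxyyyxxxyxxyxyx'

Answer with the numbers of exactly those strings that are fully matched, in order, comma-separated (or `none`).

1 → no match
2 → no match
3 → match
4 → match
5 → no match
6 → match
7 → no match — must start with 'x'
8 → match
9 → no match
10 → match

3, 4, 6, 8, 10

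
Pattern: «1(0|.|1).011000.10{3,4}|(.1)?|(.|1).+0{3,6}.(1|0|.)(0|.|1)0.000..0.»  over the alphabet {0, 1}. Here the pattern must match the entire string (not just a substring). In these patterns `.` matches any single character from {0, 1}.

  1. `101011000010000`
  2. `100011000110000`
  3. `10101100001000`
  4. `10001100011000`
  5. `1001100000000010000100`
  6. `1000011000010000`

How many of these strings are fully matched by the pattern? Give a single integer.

1 → match
2 → match
3 → match
4 → match
5 → match
6 → no match
Total matched: 5

5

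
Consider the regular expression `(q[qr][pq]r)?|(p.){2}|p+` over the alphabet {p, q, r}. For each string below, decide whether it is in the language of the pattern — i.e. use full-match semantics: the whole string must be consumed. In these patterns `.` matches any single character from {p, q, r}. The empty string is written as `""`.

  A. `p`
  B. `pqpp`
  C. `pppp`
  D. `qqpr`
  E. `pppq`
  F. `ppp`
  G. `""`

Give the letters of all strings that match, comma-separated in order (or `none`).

A, B, C, D, E, F, G

A. `p` → match
B. `pqpp` → match
C. `pppp` → match
D. `qqpr` → match
E. `pppq` → match
F. `ppp` → match
G. `""` → match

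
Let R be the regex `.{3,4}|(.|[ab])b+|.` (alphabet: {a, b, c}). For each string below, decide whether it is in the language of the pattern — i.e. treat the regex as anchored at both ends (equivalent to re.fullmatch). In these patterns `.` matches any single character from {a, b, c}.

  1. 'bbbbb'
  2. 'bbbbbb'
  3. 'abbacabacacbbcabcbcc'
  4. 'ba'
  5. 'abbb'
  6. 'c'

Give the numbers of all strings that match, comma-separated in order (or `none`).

1 → match
2 → match
3 → no match
4 → no match
5 → match
6 → match

1, 2, 5, 6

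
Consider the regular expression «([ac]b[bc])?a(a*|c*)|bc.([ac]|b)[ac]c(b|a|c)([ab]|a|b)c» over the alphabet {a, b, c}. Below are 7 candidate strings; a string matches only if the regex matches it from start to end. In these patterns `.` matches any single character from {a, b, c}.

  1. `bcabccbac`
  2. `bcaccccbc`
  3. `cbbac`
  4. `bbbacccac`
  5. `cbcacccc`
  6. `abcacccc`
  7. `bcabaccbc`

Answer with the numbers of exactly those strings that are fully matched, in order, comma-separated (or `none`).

1 → match
2 → match
3 → match
4 → no match
5 → match
6 → match
7 → match

1, 2, 3, 5, 6, 7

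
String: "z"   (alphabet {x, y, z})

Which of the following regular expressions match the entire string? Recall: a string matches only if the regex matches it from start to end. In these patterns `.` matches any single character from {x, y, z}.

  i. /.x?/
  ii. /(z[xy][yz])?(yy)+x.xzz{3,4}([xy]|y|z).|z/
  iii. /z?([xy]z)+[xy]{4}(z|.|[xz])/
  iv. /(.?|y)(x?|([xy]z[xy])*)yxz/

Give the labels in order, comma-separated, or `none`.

i → match
ii → match
iii → no match
iv → no match — must end with "yxz"

i, ii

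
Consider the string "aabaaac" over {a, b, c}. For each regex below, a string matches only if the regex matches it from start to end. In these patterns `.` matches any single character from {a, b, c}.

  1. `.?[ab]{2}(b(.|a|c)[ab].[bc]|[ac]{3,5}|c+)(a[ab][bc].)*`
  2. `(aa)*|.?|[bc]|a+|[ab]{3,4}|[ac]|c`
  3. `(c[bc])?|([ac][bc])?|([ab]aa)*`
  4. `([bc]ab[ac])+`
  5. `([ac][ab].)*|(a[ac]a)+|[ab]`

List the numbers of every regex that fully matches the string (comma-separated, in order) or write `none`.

1 → match
2 → no match
3 → no match
4 → no match
5 → no match

1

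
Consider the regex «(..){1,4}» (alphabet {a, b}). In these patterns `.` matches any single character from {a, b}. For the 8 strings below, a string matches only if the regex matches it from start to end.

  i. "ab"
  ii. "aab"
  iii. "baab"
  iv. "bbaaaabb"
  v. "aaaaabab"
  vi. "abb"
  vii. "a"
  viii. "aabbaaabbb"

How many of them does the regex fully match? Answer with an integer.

4

i → match
ii → no match
iii → match
iv → match
v → match
vi → no match
vii → no match
viii → no match
Total matched: 4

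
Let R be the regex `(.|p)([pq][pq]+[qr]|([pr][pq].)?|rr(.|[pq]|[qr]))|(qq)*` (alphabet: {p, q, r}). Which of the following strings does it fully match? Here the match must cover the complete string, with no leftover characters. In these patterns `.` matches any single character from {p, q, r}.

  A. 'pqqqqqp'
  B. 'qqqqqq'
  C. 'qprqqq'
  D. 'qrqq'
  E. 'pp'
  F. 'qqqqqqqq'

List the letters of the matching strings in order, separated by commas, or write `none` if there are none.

B, D, F

A. 'pqqqqqp' → no match
B. 'qqqqqq' → match
C. 'qprqqq' → no match
D. 'qrqq' → match
E. 'pp' → no match
F. 'qqqqqqqq' → match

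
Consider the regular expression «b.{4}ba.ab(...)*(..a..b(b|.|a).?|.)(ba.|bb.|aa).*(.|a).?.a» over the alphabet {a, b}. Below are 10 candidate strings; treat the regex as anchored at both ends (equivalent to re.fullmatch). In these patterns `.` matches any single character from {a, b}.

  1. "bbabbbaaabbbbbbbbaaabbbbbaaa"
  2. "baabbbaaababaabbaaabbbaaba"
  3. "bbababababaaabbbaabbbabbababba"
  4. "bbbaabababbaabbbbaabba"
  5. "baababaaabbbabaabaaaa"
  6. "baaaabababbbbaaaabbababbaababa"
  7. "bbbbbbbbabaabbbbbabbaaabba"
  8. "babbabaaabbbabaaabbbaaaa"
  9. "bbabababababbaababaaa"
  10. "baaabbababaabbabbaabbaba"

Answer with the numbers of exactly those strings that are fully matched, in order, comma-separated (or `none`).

1, 2, 3, 4, 5, 6, 8, 9, 10

1 → match
2 → match
3 → match
4 → match
5 → match
6 → match
7 → no match
8 → match
9 → match
10 → match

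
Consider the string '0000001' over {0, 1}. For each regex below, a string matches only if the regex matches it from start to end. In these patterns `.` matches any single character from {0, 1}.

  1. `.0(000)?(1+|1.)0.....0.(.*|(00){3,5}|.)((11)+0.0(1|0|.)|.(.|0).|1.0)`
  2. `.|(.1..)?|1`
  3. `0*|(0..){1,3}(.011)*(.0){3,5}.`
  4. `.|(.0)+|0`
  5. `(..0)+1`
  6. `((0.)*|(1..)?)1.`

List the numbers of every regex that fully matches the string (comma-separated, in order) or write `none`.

1 → no match
2 → no match
3 → no match
4 → no match
5 → match
6 → no match

5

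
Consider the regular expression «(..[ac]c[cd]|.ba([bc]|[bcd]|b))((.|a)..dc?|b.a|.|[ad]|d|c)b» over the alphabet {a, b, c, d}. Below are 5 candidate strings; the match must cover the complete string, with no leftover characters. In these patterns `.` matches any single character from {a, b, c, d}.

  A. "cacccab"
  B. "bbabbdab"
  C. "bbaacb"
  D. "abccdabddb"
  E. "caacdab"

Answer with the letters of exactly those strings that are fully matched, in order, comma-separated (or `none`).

A → match
B → match
C → no match
D → match
E → match

A, B, D, E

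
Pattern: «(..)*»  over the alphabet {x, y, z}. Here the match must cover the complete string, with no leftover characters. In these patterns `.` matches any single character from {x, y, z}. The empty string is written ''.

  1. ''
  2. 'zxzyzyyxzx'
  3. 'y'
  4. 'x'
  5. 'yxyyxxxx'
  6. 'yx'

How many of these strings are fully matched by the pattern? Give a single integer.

4

1. '' → match
2. 'zxzyzyyxzx' → match
3. 'y' → no match
4. 'x' → no match
5. 'yxyyxxxx' → match
6. 'yx' → match
Total matched: 4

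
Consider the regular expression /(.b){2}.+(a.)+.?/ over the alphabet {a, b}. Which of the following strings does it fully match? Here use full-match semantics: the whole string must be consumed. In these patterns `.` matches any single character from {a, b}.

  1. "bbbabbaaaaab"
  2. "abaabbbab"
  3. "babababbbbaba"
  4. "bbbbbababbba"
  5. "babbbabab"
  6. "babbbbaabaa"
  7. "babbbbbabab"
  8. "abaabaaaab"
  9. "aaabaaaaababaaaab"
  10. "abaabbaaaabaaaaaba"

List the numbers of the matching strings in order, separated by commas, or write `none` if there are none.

1 → no match
2 → no match
3 → no match
4 → no match
5 → no match
6 → no match
7 → no match
8 → no match
9 → no match
10 → no match

none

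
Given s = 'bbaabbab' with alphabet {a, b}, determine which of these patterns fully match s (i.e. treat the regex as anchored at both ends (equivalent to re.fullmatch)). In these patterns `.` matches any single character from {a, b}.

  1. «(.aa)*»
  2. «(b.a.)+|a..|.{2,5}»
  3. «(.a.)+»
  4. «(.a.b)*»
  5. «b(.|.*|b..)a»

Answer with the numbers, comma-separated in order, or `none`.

1 → no match
2 → match
3 → no match
4 → no match
5 → no match — must end with 'a'

2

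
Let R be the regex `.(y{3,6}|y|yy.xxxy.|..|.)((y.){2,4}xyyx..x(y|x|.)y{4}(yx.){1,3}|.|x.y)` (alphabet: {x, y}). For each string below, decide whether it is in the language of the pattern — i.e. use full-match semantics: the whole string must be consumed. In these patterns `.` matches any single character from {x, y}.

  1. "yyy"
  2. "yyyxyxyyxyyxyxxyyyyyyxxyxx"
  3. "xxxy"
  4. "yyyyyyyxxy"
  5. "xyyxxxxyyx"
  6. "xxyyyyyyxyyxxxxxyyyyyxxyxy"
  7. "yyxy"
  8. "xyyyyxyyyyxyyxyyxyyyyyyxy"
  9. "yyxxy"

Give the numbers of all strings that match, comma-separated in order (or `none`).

1, 2, 3, 4, 5, 6, 7, 8, 9

1. "yyy" → match
2 → match
3. "xxxy" → match
4. "yyyyyyyxxy" → match
5. "xyyxxxxyyx" → match
6 → match
7. "yyxy" → match
8 → match
9. "yyxxy" → match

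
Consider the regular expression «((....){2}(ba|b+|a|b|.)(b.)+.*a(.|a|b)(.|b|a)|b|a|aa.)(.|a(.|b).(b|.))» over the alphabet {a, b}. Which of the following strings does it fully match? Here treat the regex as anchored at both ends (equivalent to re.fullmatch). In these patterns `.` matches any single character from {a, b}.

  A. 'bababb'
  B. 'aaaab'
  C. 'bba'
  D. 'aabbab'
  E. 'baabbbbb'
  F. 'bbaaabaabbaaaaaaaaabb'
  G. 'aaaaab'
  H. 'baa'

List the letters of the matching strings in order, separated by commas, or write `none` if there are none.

B, F

A → no match
B → match
C → no match
D → no match
E → no match
F → match
G → no match
H → no match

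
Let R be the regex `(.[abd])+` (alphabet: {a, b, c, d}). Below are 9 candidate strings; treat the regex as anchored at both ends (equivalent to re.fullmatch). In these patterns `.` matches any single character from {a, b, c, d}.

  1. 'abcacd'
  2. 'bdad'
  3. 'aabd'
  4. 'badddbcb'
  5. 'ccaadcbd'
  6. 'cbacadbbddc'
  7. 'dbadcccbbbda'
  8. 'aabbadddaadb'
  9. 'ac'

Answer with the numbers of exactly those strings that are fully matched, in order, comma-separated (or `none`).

1, 2, 3, 4, 8

1 → match
2 → match
3 → match
4 → match
5 → no match
6 → no match
7 → no match
8 → match
9 → no match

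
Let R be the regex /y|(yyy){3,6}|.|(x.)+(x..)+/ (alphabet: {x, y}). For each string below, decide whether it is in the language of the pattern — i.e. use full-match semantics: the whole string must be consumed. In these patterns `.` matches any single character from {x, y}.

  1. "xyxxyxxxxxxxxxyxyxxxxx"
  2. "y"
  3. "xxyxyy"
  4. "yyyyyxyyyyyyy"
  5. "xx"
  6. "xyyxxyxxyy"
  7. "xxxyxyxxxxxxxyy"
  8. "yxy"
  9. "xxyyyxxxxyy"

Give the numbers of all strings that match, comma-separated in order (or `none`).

1 → no match
2 → match
3 → no match
4 → no match
5 → no match
6 → no match
7 → match
8 → no match
9 → no match

2, 7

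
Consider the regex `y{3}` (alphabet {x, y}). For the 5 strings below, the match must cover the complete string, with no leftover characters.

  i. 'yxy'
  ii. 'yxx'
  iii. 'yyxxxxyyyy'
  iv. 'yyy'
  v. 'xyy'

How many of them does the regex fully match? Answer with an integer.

1

i. 'yxy' → no match
ii. 'yxx' → no match — must end with 'y'
iii. 'yyxxxxyyyy' → no match
iv. 'yyy' → match
v. 'xyy' → no match — must start with 'y'
Total matched: 1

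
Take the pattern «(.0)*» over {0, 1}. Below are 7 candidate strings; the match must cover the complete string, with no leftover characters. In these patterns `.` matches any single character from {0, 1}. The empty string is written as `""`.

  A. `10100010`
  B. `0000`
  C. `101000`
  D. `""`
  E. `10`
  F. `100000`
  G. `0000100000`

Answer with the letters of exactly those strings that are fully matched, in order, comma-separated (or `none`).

A, B, C, D, E, F, G

A → match
B → match
C → match
D → match
E → match
F → match
G → match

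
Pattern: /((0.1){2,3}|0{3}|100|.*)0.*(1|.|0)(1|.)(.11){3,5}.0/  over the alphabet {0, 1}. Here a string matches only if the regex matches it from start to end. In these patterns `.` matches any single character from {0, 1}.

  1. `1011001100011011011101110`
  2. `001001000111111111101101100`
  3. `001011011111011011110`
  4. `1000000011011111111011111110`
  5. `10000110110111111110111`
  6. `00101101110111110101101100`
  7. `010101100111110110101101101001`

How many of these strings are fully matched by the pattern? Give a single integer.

1 → no match
2 → match
3 → no match
4 → no match
5 → no match — must end with `0`
6 → no match
7 → no match — must end with `0`
Total matched: 1

1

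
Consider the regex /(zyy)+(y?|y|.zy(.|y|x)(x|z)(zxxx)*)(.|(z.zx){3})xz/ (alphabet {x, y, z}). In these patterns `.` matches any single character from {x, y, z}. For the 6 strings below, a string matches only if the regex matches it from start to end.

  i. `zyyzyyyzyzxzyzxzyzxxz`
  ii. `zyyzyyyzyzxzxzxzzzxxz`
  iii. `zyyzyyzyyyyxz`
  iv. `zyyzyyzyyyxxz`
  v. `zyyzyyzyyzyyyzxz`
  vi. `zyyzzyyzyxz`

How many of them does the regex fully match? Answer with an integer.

i → match
ii → match
iii → match
iv → match
v → match
vi → match
Total matched: 6

6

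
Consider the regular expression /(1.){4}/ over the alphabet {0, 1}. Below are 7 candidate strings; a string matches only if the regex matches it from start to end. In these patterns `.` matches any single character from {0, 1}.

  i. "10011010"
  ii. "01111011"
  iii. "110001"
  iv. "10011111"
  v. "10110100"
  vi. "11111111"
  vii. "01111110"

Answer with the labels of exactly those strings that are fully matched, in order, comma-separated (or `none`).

i. "10011010" → no match
ii. "01111011" → no match — must start with "1"
iii. "110001" → no match
iv. "10011111" → no match
v. "10110100" → no match
vi. "11111111" → match
vii. "01111110" → no match — must start with "1"

vi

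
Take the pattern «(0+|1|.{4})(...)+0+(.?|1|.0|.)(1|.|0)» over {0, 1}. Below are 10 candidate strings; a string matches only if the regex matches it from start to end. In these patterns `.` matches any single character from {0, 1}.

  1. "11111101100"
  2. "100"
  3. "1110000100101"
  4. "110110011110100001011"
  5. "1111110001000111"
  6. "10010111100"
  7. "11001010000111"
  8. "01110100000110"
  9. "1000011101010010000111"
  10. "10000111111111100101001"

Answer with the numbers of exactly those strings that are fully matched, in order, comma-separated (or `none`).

1 → no match
2 → no match
3 → no match
4 → no match
5 → no match
6 → no match
7 → no match
8 → no match
9 → no match
10 → no match

none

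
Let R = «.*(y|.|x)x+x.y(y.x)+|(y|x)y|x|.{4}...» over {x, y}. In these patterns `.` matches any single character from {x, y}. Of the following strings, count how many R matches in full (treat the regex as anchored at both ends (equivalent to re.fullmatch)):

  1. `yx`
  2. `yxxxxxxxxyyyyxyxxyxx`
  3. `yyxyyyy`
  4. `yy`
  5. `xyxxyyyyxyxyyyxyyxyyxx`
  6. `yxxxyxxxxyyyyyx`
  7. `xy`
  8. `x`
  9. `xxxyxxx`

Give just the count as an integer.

6

1 → no match
2 → match
3 → match
4 → match
5 → no match
6 → no match
7 → match
8 → match
9 → match
Total matched: 6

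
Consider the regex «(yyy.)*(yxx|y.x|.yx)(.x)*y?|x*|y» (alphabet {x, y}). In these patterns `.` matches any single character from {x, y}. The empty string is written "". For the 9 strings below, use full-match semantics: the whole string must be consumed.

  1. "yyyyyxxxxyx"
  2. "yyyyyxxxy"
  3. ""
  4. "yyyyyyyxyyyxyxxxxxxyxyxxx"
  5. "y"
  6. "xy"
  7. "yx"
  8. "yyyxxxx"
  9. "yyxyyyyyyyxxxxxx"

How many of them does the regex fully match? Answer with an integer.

4

1 → match
2 → no match
3 → match
4 → match
5 → match
6 → no match
7 → no match
8 → no match
9 → no match
Total matched: 4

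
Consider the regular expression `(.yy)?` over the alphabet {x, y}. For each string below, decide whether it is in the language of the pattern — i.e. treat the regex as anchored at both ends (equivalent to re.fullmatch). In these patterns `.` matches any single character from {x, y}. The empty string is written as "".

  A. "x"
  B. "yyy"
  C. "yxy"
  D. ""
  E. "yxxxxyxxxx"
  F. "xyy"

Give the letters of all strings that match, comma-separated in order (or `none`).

B, D, F

A → no match
B → match
C → no match
D → match
E → no match
F → match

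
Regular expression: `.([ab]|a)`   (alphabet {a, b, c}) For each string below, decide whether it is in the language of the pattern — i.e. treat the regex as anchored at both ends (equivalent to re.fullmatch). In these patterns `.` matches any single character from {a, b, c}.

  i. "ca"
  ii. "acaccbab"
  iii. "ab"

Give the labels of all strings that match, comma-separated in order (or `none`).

i. "ca" → match
ii. "acaccbab" → no match
iii. "ab" → match

i, iii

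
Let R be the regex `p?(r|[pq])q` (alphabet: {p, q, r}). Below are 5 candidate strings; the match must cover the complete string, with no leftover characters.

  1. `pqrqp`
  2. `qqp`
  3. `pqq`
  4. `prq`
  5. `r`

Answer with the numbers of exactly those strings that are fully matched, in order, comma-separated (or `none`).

3, 4

1 → no match — must end with `q`
2 → no match — must end with `q`
3 → match
4 → match
5 → no match — must end with `q`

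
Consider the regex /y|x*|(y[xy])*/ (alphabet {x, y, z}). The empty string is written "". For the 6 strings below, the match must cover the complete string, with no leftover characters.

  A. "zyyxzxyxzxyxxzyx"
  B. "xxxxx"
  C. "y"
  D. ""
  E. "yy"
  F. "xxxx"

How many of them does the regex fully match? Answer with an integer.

A → no match
B → match
C → match
D → match
E → match
F → match
Total matched: 5

5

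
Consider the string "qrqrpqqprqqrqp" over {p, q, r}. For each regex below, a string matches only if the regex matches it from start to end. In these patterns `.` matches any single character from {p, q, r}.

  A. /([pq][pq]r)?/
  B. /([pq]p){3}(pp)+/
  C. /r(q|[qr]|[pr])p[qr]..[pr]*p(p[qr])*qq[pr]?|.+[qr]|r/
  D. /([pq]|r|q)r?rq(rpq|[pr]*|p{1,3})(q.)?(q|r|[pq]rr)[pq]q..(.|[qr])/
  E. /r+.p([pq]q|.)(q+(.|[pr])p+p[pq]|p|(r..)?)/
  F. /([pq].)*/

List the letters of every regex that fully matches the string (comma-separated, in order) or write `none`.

D

A → no match
B → no match — must end with "pp"
C → no match
D → match
E → no match — must start with "r"
F → no match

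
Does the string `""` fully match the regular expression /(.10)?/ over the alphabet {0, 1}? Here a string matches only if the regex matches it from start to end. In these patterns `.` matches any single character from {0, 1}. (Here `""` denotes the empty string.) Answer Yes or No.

Yes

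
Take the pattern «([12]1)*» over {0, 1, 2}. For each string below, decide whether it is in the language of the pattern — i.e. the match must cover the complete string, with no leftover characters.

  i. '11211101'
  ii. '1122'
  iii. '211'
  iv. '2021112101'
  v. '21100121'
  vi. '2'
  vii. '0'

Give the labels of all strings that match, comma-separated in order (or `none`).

none

i → no match
ii → no match
iii → no match
iv → no match
v → no match
vi → no match
vii → no match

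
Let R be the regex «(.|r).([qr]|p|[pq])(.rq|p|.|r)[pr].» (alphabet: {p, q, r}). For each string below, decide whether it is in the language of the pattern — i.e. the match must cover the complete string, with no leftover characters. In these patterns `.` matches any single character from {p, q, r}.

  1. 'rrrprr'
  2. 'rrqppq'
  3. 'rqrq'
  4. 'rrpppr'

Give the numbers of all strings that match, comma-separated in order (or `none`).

1 → match
2 → match
3 → no match
4 → match

1, 2, 4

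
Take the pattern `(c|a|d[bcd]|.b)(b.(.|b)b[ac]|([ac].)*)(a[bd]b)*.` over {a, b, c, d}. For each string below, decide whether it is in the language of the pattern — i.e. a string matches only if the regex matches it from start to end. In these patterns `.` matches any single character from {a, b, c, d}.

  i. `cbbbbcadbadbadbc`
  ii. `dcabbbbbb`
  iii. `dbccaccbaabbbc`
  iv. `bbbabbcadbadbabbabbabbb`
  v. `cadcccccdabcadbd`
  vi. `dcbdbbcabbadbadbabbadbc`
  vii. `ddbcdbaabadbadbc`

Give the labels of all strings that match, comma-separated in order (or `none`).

i → match
ii → no match
iii → no match
iv → match
v → no match
vi → match
vii → no match

i, iv, vi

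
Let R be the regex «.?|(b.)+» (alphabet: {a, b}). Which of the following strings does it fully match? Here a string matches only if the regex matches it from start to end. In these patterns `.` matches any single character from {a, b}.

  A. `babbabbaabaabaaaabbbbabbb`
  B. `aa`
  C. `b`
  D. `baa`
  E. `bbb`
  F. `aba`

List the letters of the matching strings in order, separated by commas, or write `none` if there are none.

C

A → no match
B → no match
C → match
D → no match
E → no match
F → no match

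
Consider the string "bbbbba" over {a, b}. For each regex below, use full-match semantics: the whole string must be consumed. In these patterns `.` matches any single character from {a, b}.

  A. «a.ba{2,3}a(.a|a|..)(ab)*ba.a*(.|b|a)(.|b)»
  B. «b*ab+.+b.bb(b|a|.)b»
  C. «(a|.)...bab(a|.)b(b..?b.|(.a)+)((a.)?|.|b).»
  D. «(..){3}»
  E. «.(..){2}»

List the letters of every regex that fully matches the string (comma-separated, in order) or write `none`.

D

A → no match — must start with "a"
B → no match — must end with "b"
C → no match
D → match
E → no match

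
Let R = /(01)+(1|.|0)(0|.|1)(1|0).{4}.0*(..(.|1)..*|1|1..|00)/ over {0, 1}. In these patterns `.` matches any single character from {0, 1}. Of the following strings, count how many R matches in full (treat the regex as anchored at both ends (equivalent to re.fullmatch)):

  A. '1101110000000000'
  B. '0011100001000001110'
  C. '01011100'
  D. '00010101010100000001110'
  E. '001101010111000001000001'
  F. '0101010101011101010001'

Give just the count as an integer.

1

A → no match — must start with '01'
B → no match — must start with '01'
C. '01011100' → no match
D → no match — must start with '01'
E → no match — must start with '01'
F → match
Total matched: 1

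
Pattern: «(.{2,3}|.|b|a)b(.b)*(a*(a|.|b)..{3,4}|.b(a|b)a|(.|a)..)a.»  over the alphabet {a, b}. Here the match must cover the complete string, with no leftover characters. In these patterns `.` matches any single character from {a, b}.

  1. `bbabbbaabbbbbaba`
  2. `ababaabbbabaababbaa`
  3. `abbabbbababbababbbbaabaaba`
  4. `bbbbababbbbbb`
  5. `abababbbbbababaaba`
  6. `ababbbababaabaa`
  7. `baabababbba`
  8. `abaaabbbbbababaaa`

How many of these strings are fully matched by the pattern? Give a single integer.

1 → no match
2 → no match
3 → no match
4 → no match
5 → no match
6 → match
7 → no match
8 → no match
Total matched: 1

1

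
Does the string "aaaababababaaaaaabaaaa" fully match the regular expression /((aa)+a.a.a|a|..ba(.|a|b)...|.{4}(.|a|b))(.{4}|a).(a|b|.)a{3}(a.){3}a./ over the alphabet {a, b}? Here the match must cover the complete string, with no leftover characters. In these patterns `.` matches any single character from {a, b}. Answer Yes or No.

Yes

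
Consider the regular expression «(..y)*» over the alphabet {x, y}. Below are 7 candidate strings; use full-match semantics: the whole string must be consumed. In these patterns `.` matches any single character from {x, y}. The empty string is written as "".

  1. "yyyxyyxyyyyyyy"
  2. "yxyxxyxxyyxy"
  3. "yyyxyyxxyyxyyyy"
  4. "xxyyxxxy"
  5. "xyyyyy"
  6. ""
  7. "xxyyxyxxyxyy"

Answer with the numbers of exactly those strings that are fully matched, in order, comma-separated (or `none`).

1 → no match
2. "yxyxxyxxyyxy" → match
3 → match
4. "xxyyxxxy" → no match
5. "xyyyyy" → match
6. "" → match
7. "xxyyxyxxyxyy" → match

2, 3, 5, 6, 7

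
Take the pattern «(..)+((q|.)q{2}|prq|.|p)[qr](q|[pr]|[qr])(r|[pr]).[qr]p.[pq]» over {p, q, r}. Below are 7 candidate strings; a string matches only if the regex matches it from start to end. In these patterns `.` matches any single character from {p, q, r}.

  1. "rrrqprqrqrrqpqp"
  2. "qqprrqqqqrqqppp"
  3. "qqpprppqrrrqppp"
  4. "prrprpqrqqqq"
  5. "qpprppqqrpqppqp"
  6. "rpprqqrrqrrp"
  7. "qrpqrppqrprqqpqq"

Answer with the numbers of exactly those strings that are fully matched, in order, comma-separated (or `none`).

1 → match
2 → match
3 → match
4. "prrprpqrqqqq" → no match
5 → no match
6. "rpprqqrrqrrp" → no match
7 → no match

1, 2, 3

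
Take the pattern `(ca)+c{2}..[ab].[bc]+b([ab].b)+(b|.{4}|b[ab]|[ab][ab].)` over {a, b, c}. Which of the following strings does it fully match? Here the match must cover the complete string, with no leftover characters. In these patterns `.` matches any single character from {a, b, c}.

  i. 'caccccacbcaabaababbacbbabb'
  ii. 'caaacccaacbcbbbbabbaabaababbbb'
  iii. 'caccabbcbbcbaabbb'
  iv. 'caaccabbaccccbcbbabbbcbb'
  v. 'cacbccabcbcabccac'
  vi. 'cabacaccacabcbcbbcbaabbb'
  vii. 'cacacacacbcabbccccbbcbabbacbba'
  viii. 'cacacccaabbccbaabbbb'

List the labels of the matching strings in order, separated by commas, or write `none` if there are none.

iii, viii

i → no match
ii → no match
iii → match
iv → no match
v → no match
vi → no match
vii → no match
viii → match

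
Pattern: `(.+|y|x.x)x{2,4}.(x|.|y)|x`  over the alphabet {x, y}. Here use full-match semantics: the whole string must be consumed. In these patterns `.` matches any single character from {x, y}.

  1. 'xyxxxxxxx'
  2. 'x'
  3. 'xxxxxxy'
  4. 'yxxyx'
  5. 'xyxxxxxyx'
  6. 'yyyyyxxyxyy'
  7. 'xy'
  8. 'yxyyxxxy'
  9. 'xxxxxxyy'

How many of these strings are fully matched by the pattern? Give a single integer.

1. 'xyxxxxxxx' → match
2. 'x' → match
3. 'xxxxxxy' → match
4. 'yxxyx' → match
5. 'xyxxxxxyx' → match
6. 'yyyyyxxyxyy' → no match
7. 'xy' → no match
8. 'yxyyxxxy' → match
9. 'xxxxxxyy' → match
Total matched: 7

7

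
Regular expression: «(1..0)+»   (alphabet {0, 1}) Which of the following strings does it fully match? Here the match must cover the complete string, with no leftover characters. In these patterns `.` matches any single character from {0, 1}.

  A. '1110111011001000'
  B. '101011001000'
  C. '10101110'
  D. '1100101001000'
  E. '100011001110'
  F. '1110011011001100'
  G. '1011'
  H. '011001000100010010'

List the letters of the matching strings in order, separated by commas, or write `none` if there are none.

A, B, C, E

A → match
B → match
C → match
D → no match
E → match
F → no match
G → no match — must end with '0'
H → no match — must start with '1'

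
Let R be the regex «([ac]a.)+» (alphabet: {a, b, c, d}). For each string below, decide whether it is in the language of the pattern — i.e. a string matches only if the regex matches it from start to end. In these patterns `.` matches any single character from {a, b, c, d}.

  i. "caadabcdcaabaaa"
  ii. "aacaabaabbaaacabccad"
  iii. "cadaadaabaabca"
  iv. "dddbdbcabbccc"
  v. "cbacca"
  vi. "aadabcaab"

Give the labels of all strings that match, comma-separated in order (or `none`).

i → no match
ii → no match
iii → no match
iv → no match
v → no match
vi → no match

none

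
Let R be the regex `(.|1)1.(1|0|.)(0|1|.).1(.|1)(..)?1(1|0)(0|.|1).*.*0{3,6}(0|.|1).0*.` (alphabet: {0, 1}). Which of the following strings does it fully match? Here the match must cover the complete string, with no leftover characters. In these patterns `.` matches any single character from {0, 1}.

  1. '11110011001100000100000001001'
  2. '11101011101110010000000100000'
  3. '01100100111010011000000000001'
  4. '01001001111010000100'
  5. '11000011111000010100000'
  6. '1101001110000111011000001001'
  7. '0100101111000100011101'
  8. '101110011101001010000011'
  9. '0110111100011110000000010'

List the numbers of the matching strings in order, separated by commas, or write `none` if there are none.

1 → match
2 → match
3 → no match
4 → no match
5 → no match
6 → match
7 → no match
8 → no match
9 → no match

1, 2, 6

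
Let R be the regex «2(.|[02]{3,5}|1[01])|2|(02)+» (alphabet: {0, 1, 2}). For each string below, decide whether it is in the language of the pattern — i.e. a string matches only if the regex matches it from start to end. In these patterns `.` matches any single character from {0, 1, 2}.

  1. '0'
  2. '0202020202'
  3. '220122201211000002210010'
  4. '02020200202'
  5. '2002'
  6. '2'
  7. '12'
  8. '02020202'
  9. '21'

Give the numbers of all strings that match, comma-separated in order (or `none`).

1 → no match
2 → match
3 → no match
4 → no match
5 → match
6 → match
7 → no match
8 → match
9 → match

2, 5, 6, 8, 9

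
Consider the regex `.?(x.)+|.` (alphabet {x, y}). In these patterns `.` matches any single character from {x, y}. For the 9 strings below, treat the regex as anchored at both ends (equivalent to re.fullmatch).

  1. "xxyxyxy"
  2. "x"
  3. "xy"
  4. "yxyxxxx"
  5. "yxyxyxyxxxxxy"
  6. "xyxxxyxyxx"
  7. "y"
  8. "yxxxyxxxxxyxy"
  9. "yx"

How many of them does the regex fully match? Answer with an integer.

1 → match
2 → match
3 → match
4 → match
5 → match
6 → match
7 → match
8 → match
9 → no match
Total matched: 8

8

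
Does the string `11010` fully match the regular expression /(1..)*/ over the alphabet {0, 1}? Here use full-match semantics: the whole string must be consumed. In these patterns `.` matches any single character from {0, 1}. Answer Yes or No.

No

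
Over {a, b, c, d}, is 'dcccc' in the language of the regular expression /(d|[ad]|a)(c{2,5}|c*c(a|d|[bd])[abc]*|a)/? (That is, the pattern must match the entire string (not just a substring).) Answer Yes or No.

Yes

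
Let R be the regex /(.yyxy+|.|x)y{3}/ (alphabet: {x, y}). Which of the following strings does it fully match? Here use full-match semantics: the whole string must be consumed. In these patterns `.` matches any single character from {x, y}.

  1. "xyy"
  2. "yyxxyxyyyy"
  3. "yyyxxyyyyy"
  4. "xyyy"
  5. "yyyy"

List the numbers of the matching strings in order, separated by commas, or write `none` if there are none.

1 → no match
2 → no match
3 → no match
4 → match
5 → match

4, 5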